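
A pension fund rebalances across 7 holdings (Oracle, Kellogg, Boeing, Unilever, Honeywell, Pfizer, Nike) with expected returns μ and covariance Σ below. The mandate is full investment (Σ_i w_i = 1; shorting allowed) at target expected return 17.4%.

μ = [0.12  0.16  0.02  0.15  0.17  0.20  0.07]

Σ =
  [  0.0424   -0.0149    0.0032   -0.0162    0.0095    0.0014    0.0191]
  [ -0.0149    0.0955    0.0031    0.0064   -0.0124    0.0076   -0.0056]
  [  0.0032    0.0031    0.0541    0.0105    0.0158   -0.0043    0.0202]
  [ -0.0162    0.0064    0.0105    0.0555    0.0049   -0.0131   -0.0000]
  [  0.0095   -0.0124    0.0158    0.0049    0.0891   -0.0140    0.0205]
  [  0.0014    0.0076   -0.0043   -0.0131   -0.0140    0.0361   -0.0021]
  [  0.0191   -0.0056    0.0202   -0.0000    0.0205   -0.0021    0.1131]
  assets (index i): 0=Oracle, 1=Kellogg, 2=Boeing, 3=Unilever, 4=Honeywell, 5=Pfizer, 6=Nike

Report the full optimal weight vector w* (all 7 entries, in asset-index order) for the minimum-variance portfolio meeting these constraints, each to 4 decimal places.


x=Σ⁻¹μ = [5.0186  1.8237  -1.2547  5.8357  2.8534  8.0200  -0.2825]
y=Σ⁻¹𝟙 = [35.9012  11.7376  8.6756  34.3607  12.1193  42.0627  0.3948]
a=μᵀx=3.813591  b=𝟙ᵀx=22.014221  c=𝟙ᵀy=145.251873  D=ac−b²=69.305286
λ₁=(c·0.174−b)/D = (145.251873·0.174−22.014221)/69.305286 = 0.047033
λ₂=(a−b·0.174)/D = (3.813591−22.014221·0.174)/69.305286 = -0.000244
w* = 0.047033·x + -0.000244·y:
  w_0 = 0.047033·5.0186 + -0.000244·35.9012 = 0.2273  (Oracle)
  w_1 = 0.047033·1.8237 + -0.000244·11.7376 = 0.0829  (Kellogg)
  w_2 = 0.047033·-1.2547 + -0.000244·8.6756 = -0.0611  (Boeing)
  w_3 = 0.047033·5.8357 + -0.000244·34.3607 = 0.2661  (Unilever)
  w_4 = 0.047033·2.8534 + -0.000244·12.1193 = 0.1313  (Honeywell)
  w_5 = 0.047033·8.0200 + -0.000244·42.0627 = 0.3670  (Pfizer)
  w_6 = 0.047033·-0.2825 + -0.000244·0.3948 = -0.0134  (Nike)
Σw_i=1.0000  μᵀw=0.1740
σ²=wᵀΣw=λ₁·μ_p+λ₂ = 0.047033·0.174 + -0.000244 = 0.007940 ≈ 0.0079

0.2273  0.0829  -0.0611  0.2661  0.1313  0.3670  -0.0134


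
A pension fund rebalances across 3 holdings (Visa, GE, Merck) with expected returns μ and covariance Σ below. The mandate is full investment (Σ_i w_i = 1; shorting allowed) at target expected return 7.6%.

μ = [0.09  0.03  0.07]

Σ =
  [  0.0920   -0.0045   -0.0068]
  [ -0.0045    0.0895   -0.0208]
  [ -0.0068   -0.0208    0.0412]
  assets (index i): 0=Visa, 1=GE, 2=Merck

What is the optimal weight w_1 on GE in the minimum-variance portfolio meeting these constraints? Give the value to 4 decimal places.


x=Σ⁻¹μ = [1.2002  0.9476  2.3755]
y=Σ⁻¹𝟙 = [14.6109  20.5162  37.0411]
a=μᵀx=0.302733  b=𝟙ᵀx=4.523342  c=𝟙ᵀy=72.168194  D=ac−b²=1.387077
λ₁=(c·0.076−b)/D = (72.168194·0.076−4.523342)/1.387077 = 0.693142
λ₂=(a−b·0.076)/D = (0.302733−4.523342·0.076)/1.387077 = -0.029588
w* = 0.693142·x + -0.029588·y:
  w_0 = 0.693142·1.2002 + -0.029588·14.6109 = 0.3996  (Visa)
  w_1 = 0.693142·0.9476 + -0.029588·20.5162 = 0.0498  (GE)
  w_2 = 0.693142·2.3755 + -0.029588·37.0411 = 0.5506  (Merck)
Σw_i=1.0000  μᵀw=0.0760
σ²=wᵀΣw=λ₁·μ_p+λ₂ = 0.693142·0.076 + -0.029588 = 0.023091 ≈ 0.0231

0.0498


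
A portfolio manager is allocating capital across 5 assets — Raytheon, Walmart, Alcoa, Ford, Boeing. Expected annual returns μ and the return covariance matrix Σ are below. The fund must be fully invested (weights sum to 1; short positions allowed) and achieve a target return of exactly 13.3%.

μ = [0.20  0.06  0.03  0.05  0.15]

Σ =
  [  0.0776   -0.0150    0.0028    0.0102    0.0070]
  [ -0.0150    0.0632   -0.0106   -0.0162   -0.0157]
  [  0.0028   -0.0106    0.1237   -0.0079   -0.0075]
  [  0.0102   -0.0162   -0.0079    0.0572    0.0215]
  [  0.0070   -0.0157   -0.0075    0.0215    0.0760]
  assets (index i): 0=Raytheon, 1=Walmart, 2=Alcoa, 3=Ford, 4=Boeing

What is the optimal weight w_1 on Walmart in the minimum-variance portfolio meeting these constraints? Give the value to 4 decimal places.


u=Σ⁻¹μ = [2.7707  2.3083  0.5276  0.2931  2.1645]
v=Σ⁻¹𝟙 = [14.3495  29.8013  12.4114  19.9792  13.5653]
a=μᵀu=1.047788  b=𝟙ᵀu=8.064087  c=𝟙ᵀv=90.106801  D=ac−b²=29.383373
λ₁=(c·0.133−b)/D = (90.106801·0.133−8.064087)/29.383373 = 0.133413
λ₂=(a−b·0.133)/D = (1.047788−8.064087·0.133)/29.383373 = -0.000842
w* = 0.133413·u + -0.000842·v:
  w_0 = 0.133413·2.7707 + -0.000842·14.3495 = 0.3576  (Raytheon)
  w_1 = 0.133413·2.3083 + -0.000842·29.8013 = 0.2829  (Walmart)
  w_2 = 0.133413·0.5276 + -0.000842·12.4114 = 0.0599  (Alcoa)
  w_3 = 0.133413·0.2931 + -0.000842·19.9792 = 0.0223  (Ford)
  w_4 = 0.133413·2.1645 + -0.000842·13.5653 = 0.2773  (Boeing)
Σw_i=1.0000  μᵀw=0.1330
σ²=wᵀΣw=λ₁·μ_p+λ₂ = 0.133413·0.133 + -0.000842 = 0.016902 ≈ 0.0169

0.2829


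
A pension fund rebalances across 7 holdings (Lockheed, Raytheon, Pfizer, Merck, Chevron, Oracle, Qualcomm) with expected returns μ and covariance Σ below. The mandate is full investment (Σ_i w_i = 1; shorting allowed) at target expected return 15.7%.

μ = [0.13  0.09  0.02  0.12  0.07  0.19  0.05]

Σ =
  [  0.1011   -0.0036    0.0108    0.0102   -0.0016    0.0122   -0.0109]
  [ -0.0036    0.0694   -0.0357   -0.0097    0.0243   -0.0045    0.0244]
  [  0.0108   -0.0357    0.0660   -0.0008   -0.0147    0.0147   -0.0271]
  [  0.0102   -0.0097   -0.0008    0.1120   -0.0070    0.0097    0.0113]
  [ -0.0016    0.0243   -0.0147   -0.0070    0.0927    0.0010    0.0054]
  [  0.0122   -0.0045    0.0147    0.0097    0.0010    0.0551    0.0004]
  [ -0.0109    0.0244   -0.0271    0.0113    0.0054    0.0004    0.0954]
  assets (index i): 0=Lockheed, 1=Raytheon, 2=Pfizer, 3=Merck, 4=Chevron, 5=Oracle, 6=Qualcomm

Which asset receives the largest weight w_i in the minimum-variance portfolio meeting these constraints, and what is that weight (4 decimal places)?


p=Σ⁻¹μ = [0.8503  1.7636  0.6242  0.8913  0.4287  3.0713  0.2048]
q=Σ⁻¹𝟙 = [6.8002  26.3932  33.8575  9.4812  9.2616  7.8384  12.4464]
a=μᵀp=1.012511  b=𝟙ᵀp=7.834225  c=𝟙ᵀq=106.078441  D=ac−b²=46.030520
λ₁=(c·0.157−b)/D = (106.078441·0.157−7.834225)/46.030520 = 0.191614
λ₂=(a−b·0.157)/D = (1.012511−7.834225·0.157)/46.030520 = -0.004724
w* = 0.191614·p + -0.004724·q:
  w_0 = 0.191614·0.8503 + -0.004724·6.8002 = 0.1308  (Lockheed)
  w_1 = 0.191614·1.7636 + -0.004724·26.3932 = 0.2132  (Raytheon)
  w_2 = 0.191614·0.6242 + -0.004724·33.8575 = -0.0404  (Pfizer)
  w_3 = 0.191614·0.8913 + -0.004724·9.4812 = 0.1260  (Merck)
  w_4 = 0.191614·0.4287 + -0.004724·9.2616 = 0.0384  (Chevron)
  w_5 = 0.191614·3.0713 + -0.004724·7.8384 = 0.5515  (Oracle)
  w_6 = 0.191614·0.2048 + -0.004724·12.4464 = -0.0196  (Qualcomm)
Σw_i=1.0000  μᵀw=0.1570
σ²=wᵀΣw=λ₁·μ_p+λ₂ = 0.191614·0.157 + -0.004724 = 0.025359 ≈ 0.0254

Oracle (0.5515)


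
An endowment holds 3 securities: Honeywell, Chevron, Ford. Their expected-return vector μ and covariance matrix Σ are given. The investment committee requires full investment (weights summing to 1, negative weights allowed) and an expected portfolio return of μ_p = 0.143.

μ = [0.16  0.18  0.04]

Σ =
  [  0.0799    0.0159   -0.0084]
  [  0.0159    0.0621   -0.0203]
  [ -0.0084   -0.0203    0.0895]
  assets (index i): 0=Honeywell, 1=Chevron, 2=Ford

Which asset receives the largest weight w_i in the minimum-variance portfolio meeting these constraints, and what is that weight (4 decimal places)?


Chevron (0.5043)

x=Σ⁻¹μ = [1.5551  2.9099  1.2529]
y=Σ⁻¹𝟙 = [10.5044  18.7807  16.4188]
a=μᵀx=0.822729  b=𝟙ᵀx=5.717991  c=𝟙ᵀy=45.703980  D=ac−b²=4.906557
λ₁=(c·0.143−b)/D = (45.703980·0.143−5.717991)/4.906557 = 0.166650
λ₂=(a−b·0.143)/D = (0.822729−5.717991·0.143)/4.906557 = 0.001030
w* = 0.166650·x + 0.001030·y:
  w_0 = 0.166650·1.5551 + 0.001030·10.5044 = 0.2700  (Honeywell)
  w_1 = 0.166650·2.9099 + 0.001030·18.7807 = 0.5043  (Chevron)
  w_2 = 0.166650·1.2529 + 0.001030·16.4188 = 0.2257  (Ford)
Σw_i=1.0000  μᵀw=0.1430
σ²=wᵀΣw=λ₁·μ_p+λ₂ = 0.166650·0.143 + 0.001030 = 0.024861 ≈ 0.0249


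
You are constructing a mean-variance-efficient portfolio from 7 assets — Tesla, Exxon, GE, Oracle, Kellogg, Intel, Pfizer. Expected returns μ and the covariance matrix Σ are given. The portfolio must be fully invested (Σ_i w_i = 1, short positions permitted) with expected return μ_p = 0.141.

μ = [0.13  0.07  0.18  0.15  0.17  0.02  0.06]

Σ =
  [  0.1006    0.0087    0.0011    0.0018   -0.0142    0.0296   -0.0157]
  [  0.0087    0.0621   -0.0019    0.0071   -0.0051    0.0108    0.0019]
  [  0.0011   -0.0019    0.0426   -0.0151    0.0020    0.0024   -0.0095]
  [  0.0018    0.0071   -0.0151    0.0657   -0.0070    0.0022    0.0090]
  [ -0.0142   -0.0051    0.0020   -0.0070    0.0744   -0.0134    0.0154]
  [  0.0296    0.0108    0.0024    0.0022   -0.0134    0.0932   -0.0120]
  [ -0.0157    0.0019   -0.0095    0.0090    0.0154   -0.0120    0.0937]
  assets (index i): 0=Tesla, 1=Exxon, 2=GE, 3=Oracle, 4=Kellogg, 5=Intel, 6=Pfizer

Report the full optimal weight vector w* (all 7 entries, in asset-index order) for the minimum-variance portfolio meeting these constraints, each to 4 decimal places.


u=Σ⁻¹μ = [1.6172  0.8849  5.5323  3.6176  2.6834  -0.1605  0.6452]
v=Σ⁻¹𝟙 = [9.6879  12.8258  32.5642  20.8994  16.3958  8.7048  11.7498]
a=μᵀu=2.302313  b=𝟙ᵀu=14.820057  c=𝟙ᵀv=112.827667  D=ac−b²=40.130464
λ₁=(c·0.141−b)/D = (112.827667·0.141−14.820057)/40.130464 = 0.027128
λ₂=(a−b·0.141)/D = (2.302313−14.820057·0.141)/40.130464 = 0.005300
w* = 0.027128·u + 0.005300·v:
  w_0 = 0.027128·1.6172 + 0.005300·9.6879 = 0.0952  (Tesla)
  w_1 = 0.027128·0.8849 + 0.005300·12.8258 = 0.0920  (Exxon)
  w_2 = 0.027128·5.5323 + 0.005300·32.5642 = 0.3227  (GE)
  w_3 = 0.027128·3.6176 + 0.005300·20.8994 = 0.2089  (Oracle)
  w_4 = 0.027128·2.6834 + 0.005300·16.3958 = 0.1597  (Kellogg)
  w_5 = 0.027128·-0.1605 + 0.005300·8.7048 = 0.0418  (Intel)
  w_6 = 0.027128·0.6452 + 0.005300·11.7498 = 0.0798  (Pfizer)
Σw_i=1.0000  μᵀw=0.1410
σ²=wᵀΣw=λ₁·μ_p+λ₂ = 0.027128·0.141 + 0.005300 = 0.009125 ≈ 0.0091

0.0952  0.0920  0.3227  0.2089  0.1597  0.0418  0.0798


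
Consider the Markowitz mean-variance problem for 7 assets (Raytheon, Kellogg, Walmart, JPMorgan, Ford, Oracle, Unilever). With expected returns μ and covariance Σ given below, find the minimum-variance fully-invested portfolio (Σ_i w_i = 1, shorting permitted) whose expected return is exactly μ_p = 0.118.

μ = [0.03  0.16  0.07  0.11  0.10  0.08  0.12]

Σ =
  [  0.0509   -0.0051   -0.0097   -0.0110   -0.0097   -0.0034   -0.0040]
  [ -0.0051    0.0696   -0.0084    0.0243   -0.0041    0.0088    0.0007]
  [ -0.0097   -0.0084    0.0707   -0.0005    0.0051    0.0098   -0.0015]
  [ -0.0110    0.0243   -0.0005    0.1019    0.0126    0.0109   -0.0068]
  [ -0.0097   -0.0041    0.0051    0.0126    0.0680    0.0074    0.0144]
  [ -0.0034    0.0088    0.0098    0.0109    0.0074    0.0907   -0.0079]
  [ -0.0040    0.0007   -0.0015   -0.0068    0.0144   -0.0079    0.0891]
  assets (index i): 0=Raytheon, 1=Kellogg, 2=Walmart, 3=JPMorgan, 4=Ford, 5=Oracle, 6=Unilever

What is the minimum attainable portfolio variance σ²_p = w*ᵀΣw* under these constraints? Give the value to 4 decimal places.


0.0168

g=Σ⁻¹μ = [1.5931  2.3841  1.3596  0.5610  1.3059  0.5027  1.2988]
h=Σ⁻¹𝟙 = [30.4944  15.8933  18.4651  7.6626  13.8843  7.6049  11.7935]
a=μᵀg=0.912798  b=𝟙ᵀg=9.005251  c=𝟙ᵀh=105.798161  D=ac−b²=15.477842
λ₁=(c·0.118−b)/D = (105.798161·0.118−9.005251)/15.477842 = 0.224769
λ₂=(a−b·0.118)/D = (0.912798−9.005251·0.118)/15.477842 = -0.009680
w* = 0.224769·g + -0.009680·h:
  w_0 = 0.224769·1.5931 + -0.009680·30.4944 = 0.0629  (Raytheon)
  w_1 = 0.224769·2.3841 + -0.009680·15.8933 = 0.3820  (Kellogg)
  w_2 = 0.224769·1.3596 + -0.009680·18.4651 = 0.1269  (Walmart)
  w_3 = 0.224769·0.5610 + -0.009680·7.6626 = 0.0519  (JPMorgan)
  w_4 = 0.224769·1.3059 + -0.009680·13.8843 = 0.1591  (Ford)
  w_5 = 0.224769·0.5027 + -0.009680·7.6049 = 0.0394  (Oracle)
  w_6 = 0.224769·1.2988 + -0.009680·11.7935 = 0.1778  (Unilever)
Σw_i=1.0000  μᵀw=0.1180
σ²=wᵀΣw=λ₁·μ_p+λ₂ = 0.224769·0.118 + -0.009680 = 0.016843 ≈ 0.0168


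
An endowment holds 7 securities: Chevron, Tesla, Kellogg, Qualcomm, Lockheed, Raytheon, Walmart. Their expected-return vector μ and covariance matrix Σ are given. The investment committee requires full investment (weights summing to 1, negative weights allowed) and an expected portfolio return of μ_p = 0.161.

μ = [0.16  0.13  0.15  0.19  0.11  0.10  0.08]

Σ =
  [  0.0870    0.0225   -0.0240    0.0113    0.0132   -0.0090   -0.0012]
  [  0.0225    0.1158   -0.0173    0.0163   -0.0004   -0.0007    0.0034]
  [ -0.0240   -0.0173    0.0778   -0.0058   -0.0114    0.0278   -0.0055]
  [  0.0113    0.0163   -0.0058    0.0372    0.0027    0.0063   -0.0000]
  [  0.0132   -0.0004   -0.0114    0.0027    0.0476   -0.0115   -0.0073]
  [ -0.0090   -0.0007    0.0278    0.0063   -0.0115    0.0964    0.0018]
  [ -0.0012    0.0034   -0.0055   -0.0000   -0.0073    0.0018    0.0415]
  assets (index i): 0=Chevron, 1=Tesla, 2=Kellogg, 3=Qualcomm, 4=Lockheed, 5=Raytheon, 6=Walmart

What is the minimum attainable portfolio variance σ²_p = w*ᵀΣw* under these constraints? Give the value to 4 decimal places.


0.0127

u=Σ⁻¹μ = [1.6604  0.5931  3.4850  4.6443  2.9144  0.1818  2.8938]
v=Σ⁻¹𝟙 = [10.1727  6.3152  23.3104  21.5245  28.9515  6.1002  31.7906]
a=μᵀu=2.318199  b=𝟙ᵀu=16.372747  c=𝟙ᵀv=128.165039  D=ac−b²=29.045236
λ₁=(c·0.161−b)/D = (128.165039·0.161−16.372747)/29.045236 = 0.146731
λ₂=(a−b·0.161)/D = (2.318199−16.372747·0.161)/29.045236 = -0.010942
w* = 0.146731·u + -0.010942·v:
  w_0 = 0.146731·1.6604 + -0.010942·10.1727 = 0.1323  (Chevron)
  w_1 = 0.146731·0.5931 + -0.010942·6.3152 = 0.0179  (Tesla)
  w_2 = 0.146731·3.4850 + -0.010942·23.3104 = 0.2563  (Kellogg)
  w_3 = 0.146731·4.6443 + -0.010942·21.5245 = 0.4459  (Qualcomm)
  w_4 = 0.146731·2.9144 + -0.010942·28.9515 = 0.1108  (Lockheed)
  w_5 = 0.146731·0.1818 + -0.010942·6.1002 = -0.0401  (Raytheon)
  w_6 = 0.146731·2.8938 + -0.010942·31.7906 = 0.0768  (Walmart)
Σw_i=1.0000  μᵀw=0.1610
σ²=wᵀΣw=λ₁·μ_p+λ₂ = 0.146731·0.161 + -0.010942 = 0.012682 ≈ 0.0127


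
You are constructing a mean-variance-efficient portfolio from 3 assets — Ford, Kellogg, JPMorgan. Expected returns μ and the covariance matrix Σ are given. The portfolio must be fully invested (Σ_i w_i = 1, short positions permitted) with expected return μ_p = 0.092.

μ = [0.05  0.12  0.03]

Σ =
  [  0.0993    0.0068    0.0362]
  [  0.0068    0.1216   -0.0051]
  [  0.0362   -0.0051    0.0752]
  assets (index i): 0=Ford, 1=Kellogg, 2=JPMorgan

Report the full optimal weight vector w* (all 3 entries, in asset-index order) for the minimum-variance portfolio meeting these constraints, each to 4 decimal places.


0.1982  0.6448  0.1569

u=Σ⁻¹μ = [0.3233  0.9818  0.3099]
v=Σ⁻¹𝟙 = [5.3853  8.3954  11.2748]
a=μᵀu=0.143274  b=𝟙ᵀu=1.614960  c=𝟙ᵀv=25.055566  D=ac−b²=0.981705
λ₁=(c·0.092−b)/D = (25.055566·0.092−1.614960)/0.981705 = 0.703014
λ₂=(a−b·0.092)/D = (0.143274−1.614960·0.092)/0.981705 = -0.005402
w* = 0.703014·u + -0.005402·v:
  w_0 = 0.703014·0.3233 + -0.005402·5.3853 = 0.1982  (Ford)
  w_1 = 0.703014·0.9818 + -0.005402·8.3954 = 0.6448  (Kellogg)
  w_2 = 0.703014·0.3099 + -0.005402·11.2748 = 0.1569  (JPMorgan)
Σw_i=1.0000  μᵀw=0.0920
σ²=wᵀΣw=λ₁·μ_p+λ₂ = 0.703014·0.092 + -0.005402 = 0.059276 ≈ 0.0593


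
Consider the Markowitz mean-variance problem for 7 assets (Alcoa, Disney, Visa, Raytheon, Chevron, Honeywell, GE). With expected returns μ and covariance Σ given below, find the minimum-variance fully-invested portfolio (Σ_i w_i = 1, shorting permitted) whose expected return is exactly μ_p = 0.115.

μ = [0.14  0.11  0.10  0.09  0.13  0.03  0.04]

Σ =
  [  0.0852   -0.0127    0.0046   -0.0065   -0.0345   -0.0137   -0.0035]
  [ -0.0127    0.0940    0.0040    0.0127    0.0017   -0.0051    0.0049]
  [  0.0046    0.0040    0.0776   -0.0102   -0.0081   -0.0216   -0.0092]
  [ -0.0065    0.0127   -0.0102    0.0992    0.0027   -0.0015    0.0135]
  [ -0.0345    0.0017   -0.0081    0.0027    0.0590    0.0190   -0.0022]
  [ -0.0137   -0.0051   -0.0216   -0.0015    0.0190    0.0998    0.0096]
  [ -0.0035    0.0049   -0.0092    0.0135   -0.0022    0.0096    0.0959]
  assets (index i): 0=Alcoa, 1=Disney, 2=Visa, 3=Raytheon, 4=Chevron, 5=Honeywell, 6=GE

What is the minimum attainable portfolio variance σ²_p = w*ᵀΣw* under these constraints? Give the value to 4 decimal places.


p=Σ⁻¹μ = [3.7038  1.3760  1.7600  0.9611  4.4277  0.3760  0.5795]
q=Σ⁻¹𝟙 = [28.5810  11.7527  19.8840  10.3158  32.1768  11.8303  10.8794]
a=μᵀp=1.542441  b=𝟙ᵀp=13.184019  c=𝟙ᵀq=125.419919  D=ac−b²=19.634433
λ₁=(c·0.115−b)/D = (125.419919·0.115−13.184019)/19.634433 = 0.063117
λ₂=(a−b·0.115)/D = (1.542441−13.184019·0.115)/19.634433 = 0.001338
w* = 0.063117·p + 0.001338·q:
  w_0 = 0.063117·3.7038 + 0.001338·28.5810 = 0.2720  (Alcoa)
  w_1 = 0.063117·1.3760 + 0.001338·11.7527 = 0.1026  (Disney)
  w_2 = 0.063117·1.7600 + 0.001338·19.8840 = 0.1377  (Visa)
  w_3 = 0.063117·0.9611 + 0.001338·10.3158 = 0.0745  (Raytheon)
  w_4 = 0.063117·4.4277 + 0.001338·32.1768 = 0.3225  (Chevron)
  w_5 = 0.063117·0.3760 + 0.001338·11.8303 = 0.0396  (Honeywell)
  w_6 = 0.063117·0.5795 + 0.001338·10.8794 = 0.0511  (GE)
Σw_i=1.0000  μᵀw=0.1150
σ²=wᵀΣw=λ₁·μ_p+λ₂ = 0.063117·0.115 + 0.001338 = 0.008597 ≈ 0.0086

0.0086


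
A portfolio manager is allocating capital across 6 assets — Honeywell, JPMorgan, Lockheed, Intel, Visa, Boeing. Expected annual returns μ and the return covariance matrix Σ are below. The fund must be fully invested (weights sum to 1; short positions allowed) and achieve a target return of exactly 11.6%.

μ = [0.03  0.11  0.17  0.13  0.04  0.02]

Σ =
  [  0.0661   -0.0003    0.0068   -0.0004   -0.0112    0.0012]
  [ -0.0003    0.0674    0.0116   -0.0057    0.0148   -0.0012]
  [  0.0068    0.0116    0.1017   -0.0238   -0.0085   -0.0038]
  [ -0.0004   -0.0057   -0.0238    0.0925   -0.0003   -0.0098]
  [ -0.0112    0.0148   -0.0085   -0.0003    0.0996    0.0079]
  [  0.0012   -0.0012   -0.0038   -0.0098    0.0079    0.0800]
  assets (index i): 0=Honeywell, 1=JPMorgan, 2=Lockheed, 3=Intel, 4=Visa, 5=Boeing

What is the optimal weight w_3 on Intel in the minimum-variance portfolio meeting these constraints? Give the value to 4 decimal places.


p=Σ⁻¹μ = [0.3150  1.3902  2.0303  2.0776  0.3639  0.5811]
q=Σ⁻¹𝟙 = [15.4203  12.1827  12.6086  16.3958  9.9730  14.0740]
a=μᵀp=0.803777  b=𝟙ᵀp=6.758017  c=𝟙ᵀq=80.654374  D=ac−b²=19.157370
λ₁=(c·0.116−b)/D = (80.654374·0.116−6.758017)/19.157370 = 0.135608
λ₂=(a−b·0.116)/D = (0.803777−6.758017·0.116)/19.157370 = 0.001036
w* = 0.135608·p + 0.001036·q:
  w_0 = 0.135608·0.3150 + 0.001036·15.4203 = 0.0587  (Honeywell)
  w_1 = 0.135608·1.3902 + 0.001036·12.1827 = 0.2011  (JPMorgan)
  w_2 = 0.135608·2.0303 + 0.001036·12.6086 = 0.2884  (Lockheed)
  w_3 = 0.135608·2.0776 + 0.001036·16.3958 = 0.2987  (Intel)
  w_4 = 0.135608·0.3639 + 0.001036·9.9730 = 0.0597  (Visa)
  w_5 = 0.135608·0.5811 + 0.001036·14.0740 = 0.0934  (Boeing)
Σw_i=1.0000  μᵀw=0.1160
σ²=wᵀΣw=λ₁·μ_p+λ₂ = 0.135608·0.116 + 0.001036 = 0.016767 ≈ 0.0168

0.2987


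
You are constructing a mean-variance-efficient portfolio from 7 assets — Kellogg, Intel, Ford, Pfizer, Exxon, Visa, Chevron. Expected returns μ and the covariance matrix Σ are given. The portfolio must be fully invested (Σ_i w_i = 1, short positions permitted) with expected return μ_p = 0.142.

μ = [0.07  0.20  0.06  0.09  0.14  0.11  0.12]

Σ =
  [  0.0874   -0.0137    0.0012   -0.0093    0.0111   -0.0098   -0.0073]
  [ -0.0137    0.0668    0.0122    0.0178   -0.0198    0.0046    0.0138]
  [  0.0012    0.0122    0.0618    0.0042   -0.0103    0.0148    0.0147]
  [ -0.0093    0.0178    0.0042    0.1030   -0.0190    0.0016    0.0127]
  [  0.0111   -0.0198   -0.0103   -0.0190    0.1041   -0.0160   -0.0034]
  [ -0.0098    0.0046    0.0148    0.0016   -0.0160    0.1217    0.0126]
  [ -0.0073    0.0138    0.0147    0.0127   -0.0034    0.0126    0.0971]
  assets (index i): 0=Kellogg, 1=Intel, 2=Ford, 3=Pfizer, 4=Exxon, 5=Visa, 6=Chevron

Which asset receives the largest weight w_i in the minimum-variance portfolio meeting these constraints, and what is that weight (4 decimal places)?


x=Σ⁻¹μ = [1.3156  3.4912  0.1618  0.6896  2.1965  1.0693  0.6620]
y=Σ⁻¹𝟙 = [14.3201  16.1127  11.2466  9.8159  15.5717  8.7411  5.5098]
a=μᵀx=1.366664  b=𝟙ᵀx=9.585897  c=𝟙ᵀy=81.317792  D=ac−b²=19.244693
λ₁=(c·0.142−b)/D = (81.317792·0.142−9.585897)/19.244693 = 0.101910
λ₂=(a−b·0.142)/D = (1.366664−9.585897·0.142)/19.244693 = 0.000284
w* = 0.101910·x + 0.000284·y:
  w_0 = 0.101910·1.3156 + 0.000284·14.3201 = 0.1381  (Kellogg)
  w_1 = 0.101910·3.4912 + 0.000284·16.1127 = 0.3604  (Intel)
  w_2 = 0.101910·0.1618 + 0.000284·11.2466 = 0.0197  (Ford)
  w_3 = 0.101910·0.6896 + 0.000284·9.8159 = 0.0731  (Pfizer)
  w_4 = 0.101910·2.1965 + 0.000284·15.5717 = 0.2283  (Exxon)
  w_5 = 0.101910·1.0693 + 0.000284·8.7411 = 0.1115  (Visa)
  w_6 = 0.101910·0.6620 + 0.000284·5.5098 = 0.0690  (Chevron)
Σw_i=1.0000  μᵀw=0.1420
σ²=wᵀΣw=λ₁·μ_p+λ₂ = 0.101910·0.142 + 0.000284 = 0.014755 ≈ 0.0148

Intel (0.3604)


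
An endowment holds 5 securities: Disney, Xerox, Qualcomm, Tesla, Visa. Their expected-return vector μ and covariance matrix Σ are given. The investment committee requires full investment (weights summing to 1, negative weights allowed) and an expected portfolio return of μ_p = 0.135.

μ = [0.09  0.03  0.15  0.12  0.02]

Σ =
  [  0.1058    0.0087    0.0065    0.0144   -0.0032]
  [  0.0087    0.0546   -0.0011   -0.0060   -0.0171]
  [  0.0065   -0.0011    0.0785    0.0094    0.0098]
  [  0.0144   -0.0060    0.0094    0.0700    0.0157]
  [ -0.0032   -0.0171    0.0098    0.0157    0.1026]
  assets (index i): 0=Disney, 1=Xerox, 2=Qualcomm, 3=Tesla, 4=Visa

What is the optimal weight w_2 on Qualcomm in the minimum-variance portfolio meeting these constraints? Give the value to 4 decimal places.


x=Σ⁻¹μ = [0.4926  0.6438  1.7136  1.4534  -0.0685]
y=Σ⁻¹𝟙 = [5.8226  22.2567  9.8555  11.2093  10.9810]
a=μᵀx=0.493717  b=𝟙ᵀx=4.234792  c=𝟙ᵀy=60.125085  D=ac−b²=11.751295
λ₁=(c·0.135−b)/D = (60.125085·0.135−4.234792)/11.751295 = 0.330355
λ₂=(a−b·0.135)/D = (0.493717−4.234792·0.135)/11.751295 = -0.006636
w* = 0.330355·x + -0.006636·y:
  w_0 = 0.330355·0.4926 + -0.006636·5.8226 = 0.1241  (Disney)
  w_1 = 0.330355·0.6438 + -0.006636·22.2567 = 0.0650  (Xerox)
  w_2 = 0.330355·1.7136 + -0.006636·9.8555 = 0.5007  (Qualcomm)
  w_3 = 0.330355·1.4534 + -0.006636·11.2093 = 0.4058  (Tesla)
  w_4 = 0.330355·-0.0685 + -0.006636·10.9810 = -0.0955  (Visa)
Σw_i=1.0000  μᵀw=0.1350
σ²=wᵀΣw=λ₁·μ_p+λ₂ = 0.330355·0.135 + -0.006636 = 0.037962 ≈ 0.0380

0.5007


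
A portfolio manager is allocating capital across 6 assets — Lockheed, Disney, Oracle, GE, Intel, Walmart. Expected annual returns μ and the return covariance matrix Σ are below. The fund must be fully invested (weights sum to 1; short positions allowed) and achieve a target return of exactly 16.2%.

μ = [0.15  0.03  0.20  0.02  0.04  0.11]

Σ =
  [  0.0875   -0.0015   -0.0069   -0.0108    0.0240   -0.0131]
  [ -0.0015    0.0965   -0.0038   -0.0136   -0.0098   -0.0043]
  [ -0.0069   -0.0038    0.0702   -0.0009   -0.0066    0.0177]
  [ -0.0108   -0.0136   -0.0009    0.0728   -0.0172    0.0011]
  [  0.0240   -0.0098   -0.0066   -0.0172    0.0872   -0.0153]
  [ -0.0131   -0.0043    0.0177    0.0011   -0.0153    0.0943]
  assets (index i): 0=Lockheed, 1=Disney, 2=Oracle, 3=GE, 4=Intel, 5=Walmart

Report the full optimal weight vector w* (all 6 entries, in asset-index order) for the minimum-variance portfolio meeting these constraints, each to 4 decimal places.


0.3337  0.0319  0.4846  0.0292  -0.0031  0.1237

g=Σ⁻¹μ = [2.0658  0.6766  2.8931  0.8537  0.5321  1.0177]
h=Σ⁻¹𝟙 = [12.8032  16.7733  15.1174  22.9591  17.7699  12.9257]
a=μᵀg=1.059083  b=𝟙ᵀg=8.038952  c=𝟙ᵀh=98.348478  D=ac−b²=39.534422
λ₁=(c·0.162−b)/D = (98.348478·0.162−8.038952)/39.534422 = 0.199661
λ₂=(a−b·0.162)/D = (1.059083−8.038952·0.162)/39.534422 = -0.006152
w* = 0.199661·g + -0.006152·h:
  w_0 = 0.199661·2.0658 + -0.006152·12.8032 = 0.3337  (Lockheed)
  w_1 = 0.199661·0.6766 + -0.006152·16.7733 = 0.0319  (Disney)
  w_2 = 0.199661·2.8931 + -0.006152·15.1174 = 0.4846  (Oracle)
  w_3 = 0.199661·0.8537 + -0.006152·22.9591 = 0.0292  (GE)
  w_4 = 0.199661·0.5321 + -0.006152·17.7699 = -0.0031  (Intel)
  w_5 = 0.199661·1.0177 + -0.006152·12.9257 = 0.1237  (Walmart)
Σw_i=1.0000  μᵀw=0.1620
σ²=wᵀΣw=λ₁·μ_p+λ₂ = 0.199661·0.162 + -0.006152 = 0.026193 ≈ 0.0262


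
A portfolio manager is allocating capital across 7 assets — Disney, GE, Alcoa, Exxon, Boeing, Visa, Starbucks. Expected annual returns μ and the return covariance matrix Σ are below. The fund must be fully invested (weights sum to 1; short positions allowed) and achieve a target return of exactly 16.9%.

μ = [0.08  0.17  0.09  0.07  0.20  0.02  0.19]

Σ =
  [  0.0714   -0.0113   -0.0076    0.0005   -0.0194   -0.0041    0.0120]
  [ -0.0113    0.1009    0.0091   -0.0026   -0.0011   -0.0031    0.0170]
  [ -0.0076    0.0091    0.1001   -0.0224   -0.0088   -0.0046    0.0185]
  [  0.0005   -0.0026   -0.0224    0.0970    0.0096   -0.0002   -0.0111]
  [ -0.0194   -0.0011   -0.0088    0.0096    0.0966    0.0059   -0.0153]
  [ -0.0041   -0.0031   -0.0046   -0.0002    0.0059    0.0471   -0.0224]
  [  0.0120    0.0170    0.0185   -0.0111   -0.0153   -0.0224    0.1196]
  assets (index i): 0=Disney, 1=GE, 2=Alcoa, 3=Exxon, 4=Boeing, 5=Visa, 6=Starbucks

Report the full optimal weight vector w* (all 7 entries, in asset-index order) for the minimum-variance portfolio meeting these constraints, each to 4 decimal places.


u=Σ⁻¹μ = [2.0129  1.6247  1.1024  0.9354  2.6850  1.2682  1.6530]
v=Σ⁻¹𝟙 = [20.8328  10.4852  14.2248  13.6492  14.6007  28.6204  11.0752]
a=μᵀu=1.478355  b=𝟙ᵀu=11.281622  c=𝟙ᵀv=113.488374  D=ac−b²=40.501057
λ₁=(c·0.169−b)/D = (113.488374·0.169−11.281622)/40.501057 = 0.195005
λ₂=(a−b·0.169)/D = (1.478355−11.281622·0.169)/40.501057 = -0.010574
w* = 0.195005·u + -0.010574·v:
  w_0 = 0.195005·2.0129 + -0.010574·20.8328 = 0.1722  (Disney)
  w_1 = 0.195005·1.6247 + -0.010574·10.4852 = 0.2060  (GE)
  w_2 = 0.195005·1.1024 + -0.010574·14.2248 = 0.0646  (Alcoa)
  w_3 = 0.195005·0.9354 + -0.010574·13.6492 = 0.0381  (Exxon)
  w_4 = 0.195005·2.6850 + -0.010574·14.6007 = 0.3692  (Boeing)
  w_5 = 0.195005·1.2682 + -0.010574·28.6204 = -0.0553  (Visa)
  w_6 = 0.195005·1.6530 + -0.010574·11.0752 = 0.2052  (Starbucks)
Σw_i=1.0000  μᵀw=0.1690
σ²=wᵀΣw=λ₁·μ_p+λ₂ = 0.195005·0.169 + -0.010574 = 0.022382 ≈ 0.0224

0.1722  0.2060  0.0646  0.0381  0.3692  -0.0553  0.2052


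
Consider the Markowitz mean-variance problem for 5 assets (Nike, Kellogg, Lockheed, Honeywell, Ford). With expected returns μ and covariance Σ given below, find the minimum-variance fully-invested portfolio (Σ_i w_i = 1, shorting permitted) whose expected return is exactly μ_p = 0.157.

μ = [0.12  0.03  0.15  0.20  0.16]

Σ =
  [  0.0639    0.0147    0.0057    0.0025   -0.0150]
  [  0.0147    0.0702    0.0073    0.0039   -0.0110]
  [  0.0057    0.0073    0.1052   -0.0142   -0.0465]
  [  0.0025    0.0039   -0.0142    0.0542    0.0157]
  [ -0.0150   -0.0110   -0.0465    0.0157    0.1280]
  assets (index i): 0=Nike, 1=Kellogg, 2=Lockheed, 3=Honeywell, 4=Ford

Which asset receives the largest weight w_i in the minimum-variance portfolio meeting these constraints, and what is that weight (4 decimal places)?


g=Σ⁻¹μ = [1.9967  -0.1683  2.7176  3.7434  1.9976]
h=Σ⁻¹𝟙 = [14.3786  10.7971  16.6491  17.2116  14.3626]
a=μᵀg=1.710499  b=𝟙ᵀg=10.287048  c=𝟙ᵀh=73.399035  D=ac−b²=19.725654
λ₁=(c·0.157−b)/D = (73.399035·0.157−10.287048)/19.725654 = 0.062690
λ₂=(a−b·0.157)/D = (1.710499−10.287048·0.157)/19.725654 = 0.004838
w* = 0.062690·g + 0.004838·h:
  w_0 = 0.062690·1.9967 + 0.004838·14.3786 = 0.1947  (Nike)
  w_1 = 0.062690·-0.1683 + 0.004838·10.7971 = 0.0417  (Kellogg)
  w_2 = 0.062690·2.7176 + 0.004838·16.6491 = 0.2509  (Lockheed)
  w_3 = 0.062690·3.7434 + 0.004838·17.2116 = 0.3179  (Honeywell)
  w_4 = 0.062690·1.9976 + 0.004838·14.3626 = 0.1947  (Ford)
Σw_i=1.0000  μᵀw=0.1570
σ²=wᵀΣw=λ₁·μ_p+λ₂ = 0.062690·0.157 + 0.004838 = 0.014680 ≈ 0.0147

Honeywell (0.3179)


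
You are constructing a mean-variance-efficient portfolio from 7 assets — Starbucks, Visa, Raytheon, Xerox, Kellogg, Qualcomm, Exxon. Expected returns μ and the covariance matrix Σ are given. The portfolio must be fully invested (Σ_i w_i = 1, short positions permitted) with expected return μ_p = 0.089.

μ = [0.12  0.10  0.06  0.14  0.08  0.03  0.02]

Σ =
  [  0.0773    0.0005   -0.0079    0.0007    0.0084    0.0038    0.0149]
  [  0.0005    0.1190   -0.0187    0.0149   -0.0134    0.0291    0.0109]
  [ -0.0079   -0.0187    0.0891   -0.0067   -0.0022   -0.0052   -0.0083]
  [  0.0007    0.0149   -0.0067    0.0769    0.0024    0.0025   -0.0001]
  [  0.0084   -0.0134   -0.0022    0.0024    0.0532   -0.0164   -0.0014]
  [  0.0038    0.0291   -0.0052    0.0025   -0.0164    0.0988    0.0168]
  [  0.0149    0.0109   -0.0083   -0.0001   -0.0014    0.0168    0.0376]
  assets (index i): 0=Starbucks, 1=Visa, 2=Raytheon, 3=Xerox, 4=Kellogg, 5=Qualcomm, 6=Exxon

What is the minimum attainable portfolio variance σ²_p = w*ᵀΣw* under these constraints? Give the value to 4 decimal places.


x=Σ⁻¹μ = [1.4934  0.9290  1.1686  1.6712  1.5553  0.2722  -0.1305]
y=Σ⁻¹𝟙 = [7.3513  8.2092  17.6264  11.9335  22.9630  8.0339  22.4909]
a=μᵀx=0.706178  b=𝟙ᵀx=6.959232  c=𝟙ᵀy=98.608207  D=ac−b²=21.204029
λ₁=(c·0.089−b)/D = (98.608207·0.089−6.959232)/21.204029 = 0.085686
λ₂=(a−b·0.089)/D = (0.706178−6.959232·0.089)/21.204029 = 0.004094
w* = 0.085686·x + 0.004094·y:
  w_0 = 0.085686·1.4934 + 0.004094·7.3513 = 0.1581  (Starbucks)
  w_1 = 0.085686·0.9290 + 0.004094·8.2092 = 0.1132  (Visa)
  w_2 = 0.085686·1.1686 + 0.004094·17.6264 = 0.1723  (Raytheon)
  w_3 = 0.085686·1.6712 + 0.004094·11.9335 = 0.1921  (Xerox)
  w_4 = 0.085686·1.5553 + 0.004094·22.9630 = 0.2273  (Kellogg)
  w_5 = 0.085686·0.2722 + 0.004094·8.0339 = 0.0562  (Qualcomm)
  w_6 = 0.085686·-0.1305 + 0.004094·22.4909 = 0.0809  (Exxon)
Σw_i=1.0000  μᵀw=0.0890
σ²=wᵀΣw=λ₁·μ_p+λ₂ = 0.085686·0.089 + 0.004094 = 0.011720 ≈ 0.0117

0.0117


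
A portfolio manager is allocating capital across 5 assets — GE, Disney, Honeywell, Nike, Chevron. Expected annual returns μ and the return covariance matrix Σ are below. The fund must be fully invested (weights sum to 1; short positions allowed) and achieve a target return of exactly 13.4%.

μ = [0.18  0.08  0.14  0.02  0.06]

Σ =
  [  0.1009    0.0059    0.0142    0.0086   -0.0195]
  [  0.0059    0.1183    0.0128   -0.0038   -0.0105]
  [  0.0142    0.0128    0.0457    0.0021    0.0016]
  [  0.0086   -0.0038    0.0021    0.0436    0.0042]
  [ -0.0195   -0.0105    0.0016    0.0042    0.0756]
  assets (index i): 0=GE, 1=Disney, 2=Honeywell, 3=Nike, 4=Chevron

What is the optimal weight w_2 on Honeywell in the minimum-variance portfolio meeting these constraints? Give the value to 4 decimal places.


p=Σ⁻¹μ = [1.6680  0.4433  2.3807  -0.0656  1.2387]
q=Σ⁻¹𝟙 = [8.4874  8.3359  15.4704  19.7838  15.1480]
a=μᵀp=0.742003  b=𝟙ᵀp=5.665020  c=𝟙ᵀq=67.225523  D=ac−b²=17.789088
λ₁=(c·0.134−b)/D = (67.225523·0.134−5.665020)/17.789088 = 0.187935
λ₂=(a−b·0.134)/D = (0.742003−5.665020·0.134)/17.789088 = -0.000962
w* = 0.187935·p + -0.000962·q:
  w_0 = 0.187935·1.6680 + -0.000962·8.4874 = 0.3053  (GE)
  w_1 = 0.187935·0.4433 + -0.000962·8.3359 = 0.0753  (Disney)
  w_2 = 0.187935·2.3807 + -0.000962·15.4704 = 0.4325  (Honeywell)
  w_3 = 0.187935·-0.0656 + -0.000962·19.7838 = -0.0314  (Nike)
  w_4 = 0.187935·1.2387 + -0.000962·15.1480 = 0.2182  (Chevron)
Σw_i=1.0000  μᵀw=0.1340
σ²=wᵀΣw=λ₁·μ_p+λ₂ = 0.187935·0.134 + -0.000962 = 0.024222 ≈ 0.0242

0.4325


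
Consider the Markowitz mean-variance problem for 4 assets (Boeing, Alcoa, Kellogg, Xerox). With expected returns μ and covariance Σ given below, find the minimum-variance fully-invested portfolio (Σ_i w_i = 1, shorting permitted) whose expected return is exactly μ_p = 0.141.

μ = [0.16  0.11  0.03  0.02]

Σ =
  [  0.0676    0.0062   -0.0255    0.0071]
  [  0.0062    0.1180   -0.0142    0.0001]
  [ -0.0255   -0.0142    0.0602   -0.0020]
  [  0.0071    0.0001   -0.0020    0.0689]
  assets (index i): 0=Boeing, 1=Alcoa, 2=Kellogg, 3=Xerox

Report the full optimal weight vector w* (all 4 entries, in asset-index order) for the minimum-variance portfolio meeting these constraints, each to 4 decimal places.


x=Σ⁻¹μ = [3.0335  1.0164  2.0242  0.0350]
y=Σ⁻¹𝟙 = [23.6059  10.7834  29.5834  12.9243]
a=μᵀx=0.658595  b=𝟙ᵀx=6.109100  c=𝟙ᵀy=76.897003  D=ac−b²=13.322857
λ₁=(c·0.141−b)/D = (76.897003·0.141−6.109100)/13.322857 = 0.355282
λ₂=(a−b·0.141)/D = (0.658595−6.109100·0.141)/13.322857 = -0.015221
w* = 0.355282·x + -0.015221·y:
  w_0 = 0.355282·3.0335 + -0.015221·23.6059 = 0.7185  (Boeing)
  w_1 = 0.355282·1.0164 + -0.015221·10.7834 = 0.1970  (Alcoa)
  w_2 = 0.355282·2.0242 + -0.015221·29.5834 = 0.2689  (Kellogg)
  w_3 = 0.355282·0.0350 + -0.015221·12.9243 = -0.1843  (Xerox)
Σw_i=1.0000  μᵀw=0.1410
σ²=wᵀΣw=λ₁·μ_p+λ₂ = 0.355282·0.141 + -0.015221 = 0.034874 ≈ 0.0349

0.7185  0.1970  0.2689  -0.1843


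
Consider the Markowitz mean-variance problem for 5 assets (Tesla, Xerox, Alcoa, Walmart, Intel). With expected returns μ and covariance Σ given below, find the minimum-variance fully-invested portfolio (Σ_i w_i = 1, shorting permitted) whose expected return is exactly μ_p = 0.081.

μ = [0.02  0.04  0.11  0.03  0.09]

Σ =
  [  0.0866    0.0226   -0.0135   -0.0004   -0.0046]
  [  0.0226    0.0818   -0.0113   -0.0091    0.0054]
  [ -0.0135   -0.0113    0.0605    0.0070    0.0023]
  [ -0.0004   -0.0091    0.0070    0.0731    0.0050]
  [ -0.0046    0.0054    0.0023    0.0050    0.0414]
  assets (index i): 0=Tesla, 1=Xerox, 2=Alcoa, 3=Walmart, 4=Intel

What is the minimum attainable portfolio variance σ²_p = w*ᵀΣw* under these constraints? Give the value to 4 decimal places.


0.0153

p=Σ⁻¹μ = [0.5114  0.4964  1.9300  0.1506  2.0406]
q=Σ⁻¹𝟙 = [12.8266  11.2356  19.3001  11.8222  21.6142]
a=μᵀp=0.430552  b=𝟙ᵀp=5.128908  c=𝟙ᵀq=76.798673  D=ac−b²=6.760111
λ₁=(c·0.081−b)/D = (76.798673·0.081−5.128908)/6.760111 = 0.161504
λ₂=(a−b·0.081)/D = (0.430552−5.128908·0.081)/6.760111 = 0.002235
w* = 0.161504·p + 0.002235·q:
  w_0 = 0.161504·0.5114 + 0.002235·12.8266 = 0.1113  (Tesla)
  w_1 = 0.161504·0.4964 + 0.002235·11.2356 = 0.1053  (Xerox)
  w_2 = 0.161504·1.9300 + 0.002235·19.3001 = 0.3548  (Alcoa)
  w_3 = 0.161504·0.1506 + 0.002235·11.8222 = 0.0507  (Walmart)
  w_4 = 0.161504·2.0406 + 0.002235·21.6142 = 0.3779  (Intel)
Σw_i=1.0000  μᵀw=0.0810
σ²=wᵀΣw=λ₁·μ_p+λ₂ = 0.161504·0.081 + 0.002235 = 0.015317 ≈ 0.0153


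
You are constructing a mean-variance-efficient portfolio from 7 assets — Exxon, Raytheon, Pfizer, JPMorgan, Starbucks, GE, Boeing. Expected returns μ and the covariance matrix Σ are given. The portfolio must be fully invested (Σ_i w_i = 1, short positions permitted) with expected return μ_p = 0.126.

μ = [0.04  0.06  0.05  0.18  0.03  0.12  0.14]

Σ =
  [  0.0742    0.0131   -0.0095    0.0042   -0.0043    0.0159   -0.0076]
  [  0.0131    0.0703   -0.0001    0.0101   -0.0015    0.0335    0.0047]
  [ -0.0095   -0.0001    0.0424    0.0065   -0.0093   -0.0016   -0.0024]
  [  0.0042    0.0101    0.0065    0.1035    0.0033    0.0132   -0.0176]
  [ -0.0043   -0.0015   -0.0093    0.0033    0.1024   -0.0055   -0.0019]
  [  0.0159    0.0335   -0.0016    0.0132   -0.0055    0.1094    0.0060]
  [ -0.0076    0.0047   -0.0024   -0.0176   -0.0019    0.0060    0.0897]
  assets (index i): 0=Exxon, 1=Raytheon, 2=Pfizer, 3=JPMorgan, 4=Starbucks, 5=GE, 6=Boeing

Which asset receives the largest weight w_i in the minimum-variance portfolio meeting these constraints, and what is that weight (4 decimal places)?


p=Σ⁻¹μ = [0.6751  0.0026  1.2829  1.8631  0.4525  0.7061  1.9801]
q=Σ⁻¹𝟙 = [17.0463  7.4857  30.1460  7.9203  13.5453  3.7367  14.5979]
a=μᵀp=0.802185  b=𝟙ᵀp=6.962413  c=𝟙ᵀq=94.478145  D=ac−b²=27.313780
λ₁=(c·0.126−b)/D = (94.478145·0.126−6.962413)/27.313780 = 0.180928
λ₂=(a−b·0.126)/D = (0.802185−6.962413·0.126)/27.313780 = -0.002749
w* = 0.180928·p + -0.002749·q:
  w_0 = 0.180928·0.6751 + -0.002749·17.0463 = 0.0753  (Exxon)
  w_1 = 0.180928·0.0026 + -0.002749·7.4857 = -0.0201  (Raytheon)
  w_2 = 0.180928·1.2829 + -0.002749·30.1460 = 0.1492  (Pfizer)
  w_3 = 0.180928·1.8631 + -0.002749·7.9203 = 0.3153  (JPMorgan)
  w_4 = 0.180928·0.4525 + -0.002749·13.5453 = 0.0446  (Starbucks)
  w_5 = 0.180928·0.7061 + -0.002749·3.7367 = 0.1175  (GE)
  w_6 = 0.180928·1.9801 + -0.002749·14.5979 = 0.3181  (Boeing)
Σw_i=1.0000  μᵀw=0.1260
σ²=wᵀΣw=λ₁·μ_p+λ₂ = 0.180928·0.126 + -0.002749 = 0.020048 ≈ 0.0200

Boeing (0.3181)


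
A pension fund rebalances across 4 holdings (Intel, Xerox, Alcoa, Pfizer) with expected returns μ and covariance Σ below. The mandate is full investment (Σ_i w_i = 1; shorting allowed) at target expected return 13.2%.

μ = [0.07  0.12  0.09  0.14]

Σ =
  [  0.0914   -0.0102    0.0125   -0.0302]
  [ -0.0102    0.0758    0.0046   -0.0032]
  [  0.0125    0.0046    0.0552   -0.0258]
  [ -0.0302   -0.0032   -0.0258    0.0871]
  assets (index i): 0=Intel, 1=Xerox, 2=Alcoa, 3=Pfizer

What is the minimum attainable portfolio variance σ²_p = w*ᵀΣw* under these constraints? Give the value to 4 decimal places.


0.0401

g=Σ⁻¹μ = [1.6022  1.7719  2.5086  2.9711]
h=Σ⁻¹𝟙 = [17.6692  15.1435  24.7720  25.5016]
a=μᵀg=0.966504  b=𝟙ᵀg=8.853764  c=𝟙ᵀh=83.086261  D=ac−b²=1.914095
λ₁=(c·0.132−b)/D = (83.086261·0.132−8.853764)/1.914095 = 1.104241
λ₂=(a−b·0.132)/D = (0.966504−8.853764·0.132)/1.914095 = -0.105633
w* = 1.104241·g + -0.105633·h:
  w_0 = 1.104241·1.6022 + -0.105633·17.6692 = -0.0972  (Intel)
  w_1 = 1.104241·1.7719 + -0.105633·15.1435 = 0.3569  (Xerox)
  w_2 = 1.104241·2.5086 + -0.105633·24.7720 = 0.1533  (Alcoa)
  w_3 = 1.104241·2.9711 + -0.105633·25.5016 = 0.5869  (Pfizer)
Σw_i=1.0000  μᵀw=0.1320
σ²=wᵀΣw=λ₁·μ_p+λ₂ = 1.104241·0.132 + -0.105633 = 0.040126 ≈ 0.0401


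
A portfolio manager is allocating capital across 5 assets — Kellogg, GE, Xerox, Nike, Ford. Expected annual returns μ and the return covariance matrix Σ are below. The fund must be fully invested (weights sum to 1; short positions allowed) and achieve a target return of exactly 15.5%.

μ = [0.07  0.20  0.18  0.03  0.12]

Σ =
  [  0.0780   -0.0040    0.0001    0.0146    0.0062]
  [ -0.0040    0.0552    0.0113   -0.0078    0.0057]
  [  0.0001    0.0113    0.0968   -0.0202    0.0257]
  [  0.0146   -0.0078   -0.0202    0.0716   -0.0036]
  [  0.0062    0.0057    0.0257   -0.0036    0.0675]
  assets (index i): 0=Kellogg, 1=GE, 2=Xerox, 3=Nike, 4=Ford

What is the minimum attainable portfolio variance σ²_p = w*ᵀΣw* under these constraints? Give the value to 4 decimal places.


0.0211

u=Σ⁻¹μ = [0.7959  3.4443  1.4374  1.0839  0.9244]
v=Σ⁻¹𝟙 = [9.7815  18.3513  9.1327  17.0403  9.7983]
a=μᵀu=1.146746  b=𝟙ᵀu=7.685857  c=𝟙ᵀv=64.104093  D=ac−b²=14.438691
λ₁=(c·0.155−b)/D = (64.104093·0.155−7.685857)/14.438691 = 0.155851
λ₂=(a−b·0.155)/D = (1.146746−7.685857·0.155)/14.438691 = -0.003086
w* = 0.155851·u + -0.003086·v:
  w_0 = 0.155851·0.7959 + -0.003086·9.7815 = 0.0938  (Kellogg)
  w_1 = 0.155851·3.4443 + -0.003086·18.3513 = 0.4802  (GE)
  w_2 = 0.155851·1.4374 + -0.003086·9.1327 = 0.1958  (Xerox)
  w_3 = 0.155851·1.0839 + -0.003086·17.0403 = 0.1163  (Nike)
  w_4 = 0.155851·0.9244 + -0.003086·9.7983 = 0.1138  (Ford)
Σw_i=1.0000  μᵀw=0.1550
σ²=wᵀΣw=λ₁·μ_p+λ₂ = 0.155851·0.155 + -0.003086 = 0.021071 ≈ 0.0211
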